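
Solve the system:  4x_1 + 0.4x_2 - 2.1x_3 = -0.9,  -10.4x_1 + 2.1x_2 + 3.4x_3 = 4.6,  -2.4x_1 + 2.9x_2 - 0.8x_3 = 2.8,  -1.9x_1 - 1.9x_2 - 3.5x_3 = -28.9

Row-reduce the augmented matrix:
R1 ← R1 / (4).
R2 ← R2 + 52/5·R1.
R3 ← R3 + 12/5·R1.
R4 ← R4 + 19/10·R1.
R2 ← R2 / (157/50).
R1 ← R1 − 1/10·R2.
R3 ← R3 − 157/50·R2.
R4 ← R4 + 171/100·R2.
Swap R3 and R4.
R3 ← R3 / (-70579/12560).
R1 ← R1 + 577/1256·R3.
R2 ← R2 + 103/157·R3.
R4 reduces to 0 = 0, so the extra equation is consistent.
Reading off the reduced rows gives x_1 = 2, x_2 = 4, x_3 = 5.

x_1 = 2, x_2 = 4, x_3 = 5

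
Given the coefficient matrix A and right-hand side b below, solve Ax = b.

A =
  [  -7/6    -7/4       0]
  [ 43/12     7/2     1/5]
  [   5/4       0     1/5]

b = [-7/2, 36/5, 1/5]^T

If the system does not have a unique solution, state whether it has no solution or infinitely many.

infinitely many solutions

Row-reduce:
R1 ← R1 / (-7/6).
R2 ← R2 − 43/12·R1.
R3 ← R3 − 5/4·R1.
R2 ← R2 / (-15/8).
R1 ← R1 − 3/2·R2.
R3 ← R3 + 15/8·R2.
Rank is 2 with 3 unknowns, leaving x_3 free.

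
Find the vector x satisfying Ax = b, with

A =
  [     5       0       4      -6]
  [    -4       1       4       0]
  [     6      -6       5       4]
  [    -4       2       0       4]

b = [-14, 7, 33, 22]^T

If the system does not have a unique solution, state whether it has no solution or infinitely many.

Row-reduce the augmented matrix:
R1 ← R1 / (5).
R2 ← R2 + 4·R1.
R3 ← R3 − 6·R1.
R4 ← R4 + 4·R1.
R3 ← R3 + 6·R2.
R4 ← R4 − 2·R2.
R3 ← R3 / (217/5).
R1 ← R1 − 4/5·R3.
R2 ← R2 − 36/5·R3.
R4 ← R4 + 56/5·R3.
R4 ← R4 / (132/31).
R1 ← R1 + 190/217·R4.
R2 ← R2 + 408/217·R4.
R3 ← R3 + 88/217·R4.
Reading off the reduced rows gives x_1 = 2, x_2 = 3, x_3 = 3, x_4 = 6.

x_1 = 2, x_2 = 3, x_3 = 3, x_4 = 6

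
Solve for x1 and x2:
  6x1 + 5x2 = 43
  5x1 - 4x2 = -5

Row-reduce the augmented matrix:
R1 ← R1 / (6).
R2 ← R2 − 5·R1.
R2 ← R2 / (-49/6).
R1 ← R1 − 5/6·R2.
Reading off the reduced rows gives x1 = 3, x2 = 5.

x1 = 3, x2 = 5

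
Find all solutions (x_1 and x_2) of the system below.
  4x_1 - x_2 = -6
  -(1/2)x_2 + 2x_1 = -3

infinitely many solutions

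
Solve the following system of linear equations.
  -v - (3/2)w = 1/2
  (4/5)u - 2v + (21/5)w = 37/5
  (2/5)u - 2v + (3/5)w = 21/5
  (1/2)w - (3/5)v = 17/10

Row-reduce the augmented matrix:
Swap R1 and R2.
R1 ← R1 / (4/5).
R3 ← R3 − 2/5·R1.
R2 ← R2 / (-1).
R1 ← R1 + 5/2·R2.
R3 ← R3 + 1·R2.
R4 ← R4 + 3/5·R2.
Swap R3 and R4.
R3 ← R3 / (7/5).
R1 ← R1 − 9·R3.
R2 ← R2 − 3/2·R3.
R4 reduces to 0 = 0, so the extra equation is consistent.
Reading off the reduced rows gives u = -1, v = -2, w = 1.

u = -1, v = -2, w = 1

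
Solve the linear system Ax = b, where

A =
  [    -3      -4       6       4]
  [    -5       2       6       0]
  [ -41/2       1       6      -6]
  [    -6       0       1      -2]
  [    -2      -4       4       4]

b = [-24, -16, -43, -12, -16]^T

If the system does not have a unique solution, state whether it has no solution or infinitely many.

no solution

Row-reduce:
R1 ← R1 / (-3).
R2 ← R2 + 5·R1.
R3 ← R3 + 41/2·R1.
R4 ← R4 + 6·R1.
R5 ← R5 + 2·R1.
R2 ← R2 / (26/3).
R1 ← R1 − 4/3·R2.
R3 ← R3 − 85/3·R2.
R4 ← R4 − 8·R2.
R5 ← R5 + 4/3·R2.
R3 ← R3 / (-285/13).
R1 ← R1 + 18/13·R3.
R2 ← R2 + 6/13·R3.
R4 ← R4 + 95/13·R3.
R5 ← R5 + 8/13·R3.
Swap R4 and R5.
R4 ← R4 / (12/19).
R1 ← R1 − 8/19·R4.
R2 ← R2 + 10/19·R4.
R3 ← R3 − 10/19·R4.
Row 5 reduces to 0 = -1/3, a contradiction. The system is inconsistent.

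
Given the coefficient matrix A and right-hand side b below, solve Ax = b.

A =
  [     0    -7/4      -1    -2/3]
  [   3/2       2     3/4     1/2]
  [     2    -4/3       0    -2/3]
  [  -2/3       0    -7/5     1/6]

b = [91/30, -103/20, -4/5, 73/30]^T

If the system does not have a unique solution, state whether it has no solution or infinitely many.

x_1 = -1, x_2 = -2, x_3 = -1, x_4 = 11/5

Row-reduce the augmented matrix:
Swap R1 and R2.
R1 ← R1 / (3/2).
R3 ← R3 − 2·R1.
R4 ← R4 + 2/3·R1.
R2 ← R2 / (-7/4).
R1 ← R1 − 4/3·R2.
R3 ← R3 + 4·R2.
R4 ← R4 − 8/9·R2.
R3 ← R3 / (9/7).
R1 ← R1 + 11/42·R3.
R2 ← R2 − 4/7·R3.
R4 ← R4 + 496/315·R3.
R4 ← R4 / (689/2430).
R1 ← R1 + 11/81·R4.
R2 ← R2 − 8/27·R4.
R3 ← R3 − 4/27·R4.
Reading off the reduced rows gives x_1 = -1, x_2 = -2, x_3 = -1, x_4 = 11/5.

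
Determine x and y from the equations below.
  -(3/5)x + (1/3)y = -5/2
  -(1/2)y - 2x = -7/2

Row-reduce the augmented matrix:
R1 ← R1 / (-3/5).
R2 ← R2 + 2·R1.
R2 ← R2 / (-29/18).
R1 ← R1 + 5/9·R2.
Reading off the reduced rows gives x = 5/2, y = -3.

x = 5/2, y = -3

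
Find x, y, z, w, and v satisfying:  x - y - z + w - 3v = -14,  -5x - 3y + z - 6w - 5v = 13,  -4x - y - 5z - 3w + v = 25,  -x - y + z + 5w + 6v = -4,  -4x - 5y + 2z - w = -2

x = -3, y = 3, z = -1, w = -3, v = 2

Row-reduce the augmented matrix:
R2 ← R2 + 5·R1.
R3 ← R3 + 4·R1.
R4 ← R4 + 1·R1.
R5 ← R5 + 4·R1.
R2 ← R2 / (-8).
R1 ← R1 + 1·R2.
R3 ← R3 + 5·R2.
R4 ← R4 + 2·R2.
R5 ← R5 + 9·R2.
R3 ← R3 / (-13/2).
R1 ← R1 + 1/2·R3.
R2 ← R2 − 1/2·R3.
R4 ← R4 − 1·R3.
R5 ← R5 − 5/2·R3.
R4 ← R4 / (13/2).
R1 ← R1 − 1·R4.
R2 ← R2 − 1/4·R4.
R3 ← R3 + 1/4·R4.
R5 ← R5 − 19/4·R4.
R5 ← R5 / (1711/338).
R1 ← R1 + 318/169·R5.
R2 ← R2 − 777/338·R5.
R3 ← R3 − 29/338·R5.
R4 ← R4 − 214/169·R5.
Reading off the reduced rows gives x = -3, y = 3, z = -1, w = -3, v = 2.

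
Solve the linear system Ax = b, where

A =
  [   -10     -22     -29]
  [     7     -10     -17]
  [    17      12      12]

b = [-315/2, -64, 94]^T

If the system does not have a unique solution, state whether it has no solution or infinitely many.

Row-reduce:
R1 ← R1 / (-10).
R2 ← R2 − 7·R1.
R3 ← R3 − 17·R1.
R2 ← R2 / (-127/5).
R1 ← R1 − 11/5·R2.
R3 ← R3 + 127/5·R2.
Row 3 reduces to 0 = 1/2, a contradiction. The system is inconsistent.

no solution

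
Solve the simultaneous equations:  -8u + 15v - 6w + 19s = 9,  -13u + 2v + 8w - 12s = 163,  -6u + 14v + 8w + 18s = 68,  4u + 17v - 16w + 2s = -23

u = -5, v = 5, w = 5, s = -4

Row-reduce the augmented matrix:
R1 ← R1 / (-8).
R2 ← R2 + 13·R1.
R3 ← R3 + 6·R1.
R4 ← R4 − 4·R1.
R2 ← R2 / (-179/8).
R1 ← R1 + 15/8·R2.
R3 ← R3 − 11/4·R2.
R4 ← R4 − 49/2·R2.
R3 ← R3 / (2628/179).
R1 ← R1 + 132/179·R3.
R2 ← R2 + 142/179·R3.
R4 ← R4 − 78/179·R3.
R4 ← R4 / (-7753/219).
R1 ← R1 − 250/219·R4.
R2 ← R2 − 1205/657·R4.
R3 ← R3 + 68/657·R4.
Reading off the reduced rows gives u = -5, v = 5, w = 5, s = -4.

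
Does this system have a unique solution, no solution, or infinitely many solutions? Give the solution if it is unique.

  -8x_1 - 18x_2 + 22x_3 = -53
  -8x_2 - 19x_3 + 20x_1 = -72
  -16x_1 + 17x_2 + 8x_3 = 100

no solution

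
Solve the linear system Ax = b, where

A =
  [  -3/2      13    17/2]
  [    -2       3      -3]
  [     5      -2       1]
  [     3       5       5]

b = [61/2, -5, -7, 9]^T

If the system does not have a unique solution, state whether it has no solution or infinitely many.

no solution

Row-reduce:
R1 ← R1 / (-3/2).
R2 ← R2 + 2·R1.
R3 ← R3 − 5·R1.
R4 ← R4 − 3·R1.
R2 ← R2 / (-43/3).
R1 ← R1 + 26/3·R2.
R3 ← R3 − 124/3·R2.
R4 ← R4 − 31·R2.
R3 ← R3 / (-12).
R1 ← R1 − 3·R3.
R2 ← R2 − 1·R3.
R4 ← R4 + 9·R3.
Row 4 reduces to 0 = -1, a contradiction. The system is inconsistent.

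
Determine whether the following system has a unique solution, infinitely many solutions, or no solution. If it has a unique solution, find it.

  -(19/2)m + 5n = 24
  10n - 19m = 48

infinitely many solutions

Row-reduce:
R1 ← R1 / (-19/2).
R2 ← R2 + 19·R1.
Rank is 1 with 2 unknowns, leaving n free.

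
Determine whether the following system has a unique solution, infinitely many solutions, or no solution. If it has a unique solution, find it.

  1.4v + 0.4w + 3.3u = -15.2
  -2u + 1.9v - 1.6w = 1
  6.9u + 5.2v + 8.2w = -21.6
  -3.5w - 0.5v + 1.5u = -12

Row-reduce the augmented matrix:
R1 ← R1 / (33/10).
R2 ← R2 + 2·R1.
R3 ← R3 − 69/10·R1.
R4 ← R4 − 3/2·R1.
R2 ← R2 / (907/330).
R1 ← R1 − 14/33·R2.
R3 ← R3 − 25/11·R2.
R4 ← R4 + 25/22·R2.
R3 ← R3 / (7697/907).
R1 ← R1 − 300/907·R3.
R2 ← R2 + 448/907·R3.
R4 ← R4 + 7697/1814·R3.
R4 reduces to 0 = 0, so the extra equation is consistent.
Reading off the reduced rows gives u = -4, v = -2, w = 2.

u = -4, v = -2, w = 2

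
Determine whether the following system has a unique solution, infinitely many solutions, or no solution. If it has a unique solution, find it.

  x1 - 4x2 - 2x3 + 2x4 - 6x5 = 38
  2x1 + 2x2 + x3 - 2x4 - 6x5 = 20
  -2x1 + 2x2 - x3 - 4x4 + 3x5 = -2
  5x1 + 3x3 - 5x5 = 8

infinitely many solutions

Row-reduce:
R2 ← R2 − 2·R1.
R3 ← R3 + 2·R1.
R4 ← R4 − 5·R1.
R2 ← R2 / (10).
R1 ← R1 + 4·R2.
R3 ← R3 + 6·R2.
R4 ← R4 − 20·R2.
R3 ← R3 / (-2).
R2 ← R2 − 1/2·R3.
R4 ← R4 − 3·R3.
R4 ← R4 / (-17/5).
R1 ← R1 + 2/5·R4.
R2 ← R2 + 3/2·R4.
R3 ← R3 − 9/5·R4.
Rank is 4 with 5 unknowns, leaving x5 free.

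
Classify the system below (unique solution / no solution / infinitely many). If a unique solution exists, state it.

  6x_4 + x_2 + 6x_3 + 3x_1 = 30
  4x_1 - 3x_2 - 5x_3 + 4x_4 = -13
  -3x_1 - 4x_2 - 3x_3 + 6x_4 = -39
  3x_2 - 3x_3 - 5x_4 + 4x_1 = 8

x_1 = 5, x_2 = -3, x_3 = 6, x_4 = -3

Row-reduce the augmented matrix:
R1 ← R1 / (3).
R2 ← R2 − 4·R1.
R3 ← R3 + 3·R1.
R4 ← R4 − 4·R1.
R2 ← R2 / (-13/3).
R1 ← R1 − 1/3·R2.
R3 ← R3 + 3·R2.
R4 ← R4 − 5/3·R2.
R3 ← R3 / (12).
R1 ← R1 − 1·R3.
R2 ← R2 − 3·R3.
R4 ← R4 + 16·R3.
R4 ← R4 / (67/13).
R1 ← R1 − 6/13·R4.
R2 ← R2 + 36/13·R4.
R3 ← R3 − 16/13·R4.
Reading off the reduced rows gives x_1 = 5, x_2 = -3, x_3 = 6, x_4 = -3.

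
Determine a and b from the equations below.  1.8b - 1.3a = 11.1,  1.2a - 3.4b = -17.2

Row-reduce the augmented matrix:
R1 ← R1 / (-13/10).
R2 ← R2 − 6/5·R1.
R2 ← R2 / (-113/65).
R1 ← R1 + 18/13·R2.
Reading off the reduced rows gives a = -3, b = 4.

a = -3, b = 4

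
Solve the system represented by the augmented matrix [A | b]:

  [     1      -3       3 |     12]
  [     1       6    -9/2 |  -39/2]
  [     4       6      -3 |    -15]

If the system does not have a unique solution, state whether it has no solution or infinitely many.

infinitely many solutions

Row-reduce:
R2 ← R2 − 1·R1.
R3 ← R3 − 4·R1.
R2 ← R2 / (9).
R1 ← R1 + 3·R2.
R3 ← R3 − 18·R2.
Rank is 2 with 3 unknowns, leaving x_3 free.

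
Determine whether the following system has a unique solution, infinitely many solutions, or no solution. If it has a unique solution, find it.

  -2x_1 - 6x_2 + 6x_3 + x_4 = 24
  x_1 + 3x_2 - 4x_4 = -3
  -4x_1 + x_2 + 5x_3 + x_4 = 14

Row-reduce:
R1 ← R1 / (-2).
R2 ← R2 − 1·R1.
R3 ← R3 + 4·R1.
Swap R2 and R3.
R2 ← R2 / (13).
R1 ← R1 − 3·R2.
R3 ← R3 / (3).
R1 ← R1 + 18/13·R3.
R2 ← R2 + 7/13·R3.
Rank is 3 with 4 unknowns, leaving x_4 free.

infinitely many solutions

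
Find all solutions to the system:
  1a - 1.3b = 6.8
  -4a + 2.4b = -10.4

a = -1, b = -6

From equation 1: a = 34/5 + 13/10·b.
Substitute into equation 2 and solve: b = -6.
Then a = -1.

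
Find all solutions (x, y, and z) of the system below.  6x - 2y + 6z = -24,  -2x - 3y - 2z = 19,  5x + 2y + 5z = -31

Row-reduce:
R1 ← R1 / (6).
R2 ← R2 + 2·R1.
R3 ← R3 − 5·R1.
R2 ← R2 / (-11/3).
R1 ← R1 + 1/3·R2.
R3 ← R3 − 11/3·R2.
Rank is 2 with 3 unknowns, leaving z free.

infinitely many solutions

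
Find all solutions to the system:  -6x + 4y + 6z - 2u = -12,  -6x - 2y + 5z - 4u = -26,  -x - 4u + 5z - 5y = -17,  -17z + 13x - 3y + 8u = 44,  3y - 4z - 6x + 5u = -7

no solution

Row-reduce:
R1 ← R1 / (-6).
R2 ← R2 + 6·R1.
R3 ← R3 + 1·R1.
R4 ← R4 − 13·R1.
R5 ← R5 + 6·R1.
R2 ← R2 / (-6).
R1 ← R1 + 2/3·R2.
R3 ← R3 + 17/3·R2.
R4 ← R4 − 17/3·R2.
R5 ← R5 + 1·R2.
R3 ← R3 / (89/18).
R1 ← R1 + 8/9·R3.
R2 ← R2 − 1/6·R3.
R4 ← R4 + 89/18·R3.
R5 ← R5 + 59/6·R3.
Swap R4 and R5.
R4 ← R4 / (338/89).
R1 ← R1 − 21/89·R4.
R2 ← R2 − 35/89·R4.
R3 ← R3 + 32/89·R4.
Row 5 reduces to 0 = 3, a contradiction. The system is inconsistent.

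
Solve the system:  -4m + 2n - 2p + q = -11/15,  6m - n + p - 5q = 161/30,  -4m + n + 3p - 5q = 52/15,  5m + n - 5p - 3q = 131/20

Row-reduce the augmented matrix:
R1 ← R1 / (-4).
R2 ← R2 − 6·R1.
R3 ← R3 + 4·R1.
R4 ← R4 − 5·R1.
R2 ← R2 / (2).
R1 ← R1 + 1/2·R2.
R3 ← R3 + 1·R2.
R4 ← R4 − 7/2·R2.
R3 ← R3 / (4).
R2 ← R2 + 1·R3.
R4 ← R4 + 4·R3.
R4 ← R4 / (-27/8).
R1 ← R1 + 9/8·R4.
R2 ← R2 + 59/16·R4.
R3 ← R3 + 31/16·R4.
Reading off the reduced rows gives m = -1/4, n = -6/5, p = -1, q = -4/3.

m = -1/4, n = -6/5, p = -1, q = -4/3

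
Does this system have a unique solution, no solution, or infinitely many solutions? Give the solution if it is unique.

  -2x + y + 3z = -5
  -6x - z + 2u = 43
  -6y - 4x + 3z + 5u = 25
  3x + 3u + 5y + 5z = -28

x = -5, y = 0, z = -5, u = 4

Row-reduce the augmented matrix:
R1 ← R1 / (-2).
R2 ← R2 + 6·R1.
R3 ← R3 + 4·R1.
R4 ← R4 − 3·R1.
R2 ← R2 / (-3).
R1 ← R1 + 1/2·R2.
R3 ← R3 + 8·R2.
R4 ← R4 − 13/2·R2.
R3 ← R3 / (71/3).
R1 ← R1 − 1/6·R3.
R2 ← R2 − 10/3·R3.
R4 ← R4 + 73/6·R3.
R4 ← R4 / (1017/142).
R1 ← R1 + 47/142·R4.
R2 ← R2 + 44/71·R4.
R3 ← R3 + 1/71·R4.
Reading off the reduced rows gives x = -5, y = 0, z = -5, u = 4.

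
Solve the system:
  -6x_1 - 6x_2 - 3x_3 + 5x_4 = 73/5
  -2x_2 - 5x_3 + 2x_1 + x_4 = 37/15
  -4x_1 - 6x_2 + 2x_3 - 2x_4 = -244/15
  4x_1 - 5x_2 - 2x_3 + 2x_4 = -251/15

Row-reduce the augmented matrix:
R1 ← R1 / (-6).
R2 ← R2 − 2·R1.
R3 ← R3 + 4·R1.
R4 ← R4 − 4·R1.
R2 ← R2 / (-4).
R1 ← R1 − 1·R2.
R3 ← R3 + 2·R2.
R4 ← R4 + 9·R2.
R3 ← R3 / (7).
R1 ← R1 + 1·R3.
R2 ← R2 − 3/2·R3.
R4 ← R4 − 19/2·R3.
R4 ← R4 / (176/21).
R1 ← R1 + 47/42·R4.
R2 ← R2 − 16/21·R4.
R3 ← R3 + 20/21·R4.
Reading off the reduced rows gives x_1 = -13/5, x_2 = 3, x_3 = -7/3, x_4 = 2.

x_1 = -13/5, x_2 = 3, x_3 = -7/3, x_4 = 2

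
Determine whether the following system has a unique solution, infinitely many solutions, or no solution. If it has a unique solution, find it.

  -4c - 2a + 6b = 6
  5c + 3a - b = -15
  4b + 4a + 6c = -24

infinitely many solutions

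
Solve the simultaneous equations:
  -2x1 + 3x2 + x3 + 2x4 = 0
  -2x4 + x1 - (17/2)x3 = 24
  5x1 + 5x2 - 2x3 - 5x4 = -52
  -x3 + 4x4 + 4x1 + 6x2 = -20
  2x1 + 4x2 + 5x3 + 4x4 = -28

no solution

Row-reduce:
R1 ← R1 / (-2).
R2 ← R2 − 1·R1.
R3 ← R3 − 5·R1.
R4 ← R4 − 4·R1.
R5 ← R5 − 2·R1.
R2 ← R2 / (3/2).
R1 ← R1 + 3/2·R2.
R3 ← R3 − 25/2·R2.
R4 ← R4 − 12·R2.
R5 ← R5 − 7·R2.
R3 ← R3 / (403/6).
R1 ← R1 + 17/2·R3.
R2 ← R2 + 16/3·R3.
R4 ← R4 − 65·R3.
R5 ← R5 − 130/3·R3.
R4 ← R4 / (246/31).
R1 ← R1 + 381/403·R4.
R2 ← R2 + 2/403·R4.
R3 ← R3 − 50/403·R4.
R5 ← R5 − 164/31·R4.
Row 5 reduces to 0 = 4/3, a contradiction. The system is inconsistent.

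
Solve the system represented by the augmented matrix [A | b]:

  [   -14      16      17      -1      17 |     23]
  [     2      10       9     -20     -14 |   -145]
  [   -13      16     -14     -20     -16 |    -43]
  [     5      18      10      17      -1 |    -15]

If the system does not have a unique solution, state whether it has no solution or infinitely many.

Row-reduce:
R1 ← R1 / (-14).
R2 ← R2 − 2·R1.
R3 ← R3 + 13·R1.
R4 ← R4 − 5·R1.
R2 ← R2 / (86/7).
R1 ← R1 + 8/7·R2.
R3 ← R3 − 8/7·R2.
R4 ← R4 − 166/7·R2.
R3 ← R3 / (-2653/86).
R1 ← R1 + 13/86·R3.
R2 ← R2 − 40/43·R3.
R4 ← R4 + 515/86·R3.
R4 ← R4 / (156160/2653).
R1 ← R1 + 4558/2653·R4.
R2 ← R2 + 11451/5306·R4.
R3 ← R3 − 1479/2653·R4.
Rank is 4 with 5 unknowns, leaving x_5 free.

infinitely many solutions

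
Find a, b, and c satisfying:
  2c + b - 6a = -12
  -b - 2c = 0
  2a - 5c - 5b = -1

Row-reduce the augmented matrix:
R1 ← R1 / (-6).
R3 ← R3 − 2·R1.
R2 ← R2 / (-1).
R1 ← R1 + 1/6·R2.
R3 ← R3 + 14/3·R2.
R3 ← R3 / (5).
R2 ← R2 − 2·R3.
Reading off the reduced rows gives a = 2, b = 2, c = -1.

a = 2, b = 2, c = -1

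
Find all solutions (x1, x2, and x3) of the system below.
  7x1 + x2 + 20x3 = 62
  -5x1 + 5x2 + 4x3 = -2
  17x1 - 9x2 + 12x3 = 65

Row-reduce:
R1 ← R1 / (7).
R2 ← R2 + 5·R1.
R3 ← R3 − 17·R1.
R2 ← R2 / (40/7).
R1 ← R1 − 1/7·R2.
R3 ← R3 + 80/7·R2.
Row 3 reduces to 0 = -1, a contradiction. The system is inconsistent.

no solution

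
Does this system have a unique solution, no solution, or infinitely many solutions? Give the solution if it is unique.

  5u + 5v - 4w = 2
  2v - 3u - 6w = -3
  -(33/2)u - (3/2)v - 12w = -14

no solution

Row-reduce:
R1 ← R1 / (5).
R2 ← R2 + 3·R1.
R3 ← R3 + 33/2·R1.
R2 ← R2 / (5).
R1 ← R1 − 1·R2.
R3 ← R3 − 15·R2.
Row 3 reduces to 0 = -2, a contradiction. The system is inconsistent.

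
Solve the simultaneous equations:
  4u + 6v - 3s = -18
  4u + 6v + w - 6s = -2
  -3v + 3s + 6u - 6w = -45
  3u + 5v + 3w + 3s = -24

Row-reduce the augmented matrix:
R1 ← R1 / (4).
R2 ← R2 − 4·R1.
R3 ← R3 − 6·R1.
R4 ← R4 − 3·R1.
Swap R2 and R3.
R2 ← R2 / (-12).
R1 ← R1 − 3/2·R2.
R4 ← R4 − 1/2·R2.
R1 ← R1 + 3/4·R3.
R2 ← R2 − 1/2·R3.
R4 ← R4 − 11/4·R3.
R4 ← R4 / (221/16).
R1 ← R1 + 33/16·R4.
R2 ← R2 − 7/8·R4.
R3 ← R3 + 3·R4.
Reading off the reduced rows gives u = -3, v = -3, w = 4, s = -4.

u = -3, v = -3, w = 4, s = -4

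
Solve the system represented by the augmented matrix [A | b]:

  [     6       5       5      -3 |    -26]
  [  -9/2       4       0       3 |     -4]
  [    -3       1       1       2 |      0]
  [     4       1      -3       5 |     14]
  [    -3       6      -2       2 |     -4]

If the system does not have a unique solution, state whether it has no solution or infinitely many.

no solution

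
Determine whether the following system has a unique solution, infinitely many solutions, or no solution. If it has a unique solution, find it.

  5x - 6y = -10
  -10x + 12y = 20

Row-reduce:
R1 ← R1 / (5).
R2 ← R2 + 10·R1.
Rank is 1 with 2 unknowns, leaving y free.

infinitely many solutions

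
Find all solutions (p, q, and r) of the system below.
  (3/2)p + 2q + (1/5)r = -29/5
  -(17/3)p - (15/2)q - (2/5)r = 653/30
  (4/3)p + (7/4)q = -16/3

no solution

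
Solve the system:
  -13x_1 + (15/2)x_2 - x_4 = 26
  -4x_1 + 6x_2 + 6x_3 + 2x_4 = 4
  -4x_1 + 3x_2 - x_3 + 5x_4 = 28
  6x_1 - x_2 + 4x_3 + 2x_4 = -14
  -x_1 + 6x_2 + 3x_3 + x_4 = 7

no solution

Row-reduce:
R1 ← R1 / (-13).
R2 ← R2 + 4·R1.
R3 ← R3 + 4·R1.
R4 ← R4 − 6·R1.
R5 ← R5 + 1·R1.
R2 ← R2 / (48/13).
R1 ← R1 + 15/26·R2.
R3 ← R3 − 9/13·R2.
R4 ← R4 − 32/13·R2.
R5 ← R5 − 141/26·R2.
R3 ← R3 / (-17/8).
R1 ← R1 − 15/16·R3.
R2 ← R2 − 13/8·R3.
R5 ← R5 + 93/16·R3.
Swap R4 and R5.
R4 ← R4 / (-266/17).
R1 ← R1 − 44/17·R4.
R2 ← R2 − 74/17·R4.
R3 ← R3 + 39/17·R4.
Row 5 reduces to 0 = 2/3, a contradiction. The system is inconsistent.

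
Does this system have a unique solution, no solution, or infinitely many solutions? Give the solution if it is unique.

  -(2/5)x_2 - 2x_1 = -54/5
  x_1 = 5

x_1 = 5, x_2 = 2

Row-reduce the augmented matrix:
R1 ← R1 / (-2).
R2 ← R2 − 1·R1.
R2 ← R2 / (-1/5).
R1 ← R1 − 1/5·R2.
Reading off the reduced rows gives x_1 = 5, x_2 = 2.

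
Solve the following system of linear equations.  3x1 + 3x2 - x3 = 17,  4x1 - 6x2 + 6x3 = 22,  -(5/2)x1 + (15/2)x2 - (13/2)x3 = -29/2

no solution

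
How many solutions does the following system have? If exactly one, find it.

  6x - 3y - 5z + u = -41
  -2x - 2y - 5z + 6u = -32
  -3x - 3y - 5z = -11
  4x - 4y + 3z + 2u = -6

Row-reduce the augmented matrix:
R1 ← R1 / (6).
R2 ← R2 + 2·R1.
R3 ← R3 + 3·R1.
R4 ← R4 − 4·R1.
R2 ← R2 / (-3).
R1 ← R1 + 1/2·R2.
R3 ← R3 + 9/2·R2.
R4 ← R4 + 2·R2.
R3 ← R3 / (5/2).
R1 ← R1 − 5/18·R3.
R2 ← R2 − 20/9·R3.
R4 ← R4 − 97/9·R3.
R4 ← R4 / (1616/45).
R1 ← R1 − 1/9·R4.
R2 ← R2 − 53/9·R4.
R3 ← R3 + 18/5·R4.
Reading off the reduced rows gives x = -3, y = 0, z = 4, u = -3.

x = -3, y = 0, z = 4, u = -3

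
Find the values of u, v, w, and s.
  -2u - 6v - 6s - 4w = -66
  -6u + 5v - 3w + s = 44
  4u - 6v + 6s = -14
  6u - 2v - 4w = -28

u = -2, v = 6, w = 1, s = 5

Row-reduce the augmented matrix:
R1 ← R1 / (-2).
R2 ← R2 + 6·R1.
R3 ← R3 − 4·R1.
R4 ← R4 − 6·R1.
R2 ← R2 / (23).
R1 ← R1 − 3·R2.
R3 ← R3 + 18·R2.
R4 ← R4 + 20·R2.
R3 ← R3 / (-22/23).
R1 ← R1 − 19/23·R3.
R2 ← R2 − 9/23·R3.
R4 ← R4 + 188/23·R3.
R4 ← R4 / (-850/11).
R1 ← R1 − 90/11·R4.
R2 ← R2 − 49/11·R4.
R3 ← R3 + 102/11·R4.
Reading off the reduced rows gives u = -2, v = 6, w = 1, s = 5.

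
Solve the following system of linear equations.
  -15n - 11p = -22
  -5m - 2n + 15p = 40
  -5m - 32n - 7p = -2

Row-reduce:
Swap R1 and R2.
R1 ← R1 / (-5).
R3 ← R3 + 5·R1.
R2 ← R2 / (-15).
R1 ← R1 − 2/5·R2.
R3 ← R3 + 30·R2.
Row 3 reduces to 0 = 2, a contradiction. The system is inconsistent.

no solution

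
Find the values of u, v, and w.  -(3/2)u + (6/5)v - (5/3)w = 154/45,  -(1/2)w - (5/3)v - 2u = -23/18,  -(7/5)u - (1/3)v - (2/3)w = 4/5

u = -2, v = 8/3, w = 5/3

Row-reduce the augmented matrix:
R1 ← R1 / (-3/2).
R2 ← R2 + 2·R1.
R3 ← R3 + 7/5·R1.
R2 ← R2 / (-49/15).
R1 ← R1 + 4/5·R2.
R3 ← R3 + 109/75·R2.
R3 ← R3 / (541/4410).
R1 ← R1 − 304/441·R3.
R2 ← R2 + 155/294·R3.
Reading off the reduced rows gives u = -2, v = 8/3, w = 5/3.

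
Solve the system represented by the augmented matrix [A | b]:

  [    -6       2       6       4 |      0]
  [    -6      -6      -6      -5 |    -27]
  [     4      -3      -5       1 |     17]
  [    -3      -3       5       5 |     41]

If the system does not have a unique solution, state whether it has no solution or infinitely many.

Row-reduce the augmented matrix:
R1 ← R1 / (-6).
R2 ← R2 + 6·R1.
R3 ← R3 − 4·R1.
R4 ← R4 + 3·R1.
R2 ← R2 / (-8).
R1 ← R1 + 1/3·R2.
R3 ← R3 + 5/3·R2.
R4 ← R4 + 4·R2.
R3 ← R3 / (3/2).
R1 ← R1 + 1/2·R3.
R2 ← R2 − 3/2·R3.
R4 ← R4 − 8·R3.
R4 ← R4 / (-397/18).
R1 ← R1 − 14/9·R4.
R2 ← R2 + 53/12·R4.
R3 ← R3 − 133/36·R4.
Reading off the reduced rows gives x_1 = 4, x_2 = -6, x_3 = 4, x_4 = 3.

x_1 = 4, x_2 = -6, x_3 = 4, x_4 = 3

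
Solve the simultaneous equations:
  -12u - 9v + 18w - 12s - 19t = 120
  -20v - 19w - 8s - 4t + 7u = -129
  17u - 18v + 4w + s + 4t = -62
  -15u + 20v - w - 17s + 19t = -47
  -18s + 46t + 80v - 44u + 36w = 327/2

Row-reduce:
R1 ← R1 / (-12).
R2 ← R2 − 7·R1.
R3 ← R3 − 17·R1.
R4 ← R4 + 15·R1.
R5 ← R5 + 44·R1.
R2 ← R2 / (-101/4).
R1 ← R1 − 3/4·R2.
R3 ← R3 + 123/4·R2.
R4 ← R4 − 125/4·R2.
R5 ← R5 − 113·R2.
R3 ← R3 / (4025/101).
R1 ← R1 + 177/101·R3.
R2 ← R2 − 34/101·R3.
R4 ← R4 + 3436/101·R3.
R5 ← R5 + 6872/101·R3.
R4 ← R4 / (-74981/4025).
R1 ← R1 − 2633/4025·R4.
R2 ← R2 − 2314/4025·R4.
R3 ← R3 − 229/4025·R4.
R5 ← R5 + 149962/4025·R4.
Row 5 reduces to 0 = -1/2, a contradiction. The system is inconsistent.

no solution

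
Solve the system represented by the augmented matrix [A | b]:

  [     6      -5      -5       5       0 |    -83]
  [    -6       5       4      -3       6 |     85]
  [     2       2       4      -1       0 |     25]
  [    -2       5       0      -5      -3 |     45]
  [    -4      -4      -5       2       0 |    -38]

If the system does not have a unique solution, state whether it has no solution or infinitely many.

Row-reduce the augmented matrix:
R1 ← R1 / (6).
R2 ← R2 + 6·R1.
R3 ← R3 − 2·R1.
R4 ← R4 + 2·R1.
R5 ← R5 + 4·R1.
Swap R2 and R3.
R2 ← R2 / (11/3).
R1 ← R1 + 5/6·R2.
R4 ← R4 − 10/3·R2.
R5 ← R5 + 22/3·R2.
R3 ← R3 / (-1).
R1 ← R1 − 5/11·R3.
R2 ← R2 − 17/11·R3.
R4 ← R4 + 75/11·R3.
R5 ← R5 − 3·R3.
R4 ← R4 / (-160/11).
R1 ← R1 − 25/22·R4.
R2 ← R2 − 26/11·R4.
R3 ← R3 + 2·R4.
R5 ← R5 − 6·R4.
R5 ← R5 / (-9/80).
R1 ← R1 + 45/64·R5.
R2 ← R2 − 171/80·R5.
R3 ← R3 − 3/80·R5.
R4 ← R4 − 483/160·R5.
Reading off the reduced rows gives x_1 = -3, x_2 = 6, x_3 = 4, x_4 = -3, x_5 = 2.

x_1 = -3, x_2 = 6, x_3 = 4, x_4 = -3, x_5 = 2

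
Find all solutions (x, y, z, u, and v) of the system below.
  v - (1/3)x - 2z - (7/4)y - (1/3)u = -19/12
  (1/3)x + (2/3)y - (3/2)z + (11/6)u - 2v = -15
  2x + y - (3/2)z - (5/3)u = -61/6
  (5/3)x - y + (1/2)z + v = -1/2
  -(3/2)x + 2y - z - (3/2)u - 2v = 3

Row-reduce the augmented matrix:
R1 ← R1 / (-1/3).
R2 ← R2 − 1/3·R1.
R3 ← R3 − 2·R1.
R4 ← R4 − 5/3·R1.
R5 ← R5 + 3/2·R1.
R2 ← R2 / (-13/12).
R1 ← R1 − 21/4·R2.
R3 ← R3 + 19/2·R2.
R4 ← R4 + 39/4·R2.
R5 ← R5 − 79/8·R2.
R3 ← R3 / (447/26).
R1 ← R1 + 285/26·R3.
R2 ← R2 − 42/13·R3.
R4 ← R4 − 22·R3.
R5 ← R5 + 1243/52·R3.
R4 ← R4 / (17051/2682).
R1 ← R1 + 2195/894·R4.
R2 ← R2 − 794/447·R4.
R3 ← R3 + 1312/1341·R4.
R5 ← R5 + 52105/5364·R4.
R5 ← R5 / (-2083/2006).
R1 ← R1 − 1101/17051·R5.
R2 ← R2 + 13008/17051·R5.
R3 ← R3 − 4416/17051·R5.
R4 ← R4 + 10458/17051·R5.
Reading off the reduced rows gives x = -3, y = -5, z = 5, u = -5, v = -3.

x = -3, y = -5, z = 5, u = -5, v = -3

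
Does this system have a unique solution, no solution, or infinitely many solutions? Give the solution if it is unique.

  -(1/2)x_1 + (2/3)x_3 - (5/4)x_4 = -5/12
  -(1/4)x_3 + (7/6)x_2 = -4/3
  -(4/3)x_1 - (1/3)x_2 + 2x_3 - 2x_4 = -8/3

Row-reduce:
R1 ← R1 / (-1/2).
R3 ← R3 + 4/3·R1.
R2 ← R2 / (7/6).
R3 ← R3 + 1/3·R2.
R3 ← R3 / (19/126).
R1 ← R1 + 4/3·R3.
R2 ← R2 + 3/14·R3.
Rank is 3 with 4 unknowns, leaving x_4 free.

infinitely many solutions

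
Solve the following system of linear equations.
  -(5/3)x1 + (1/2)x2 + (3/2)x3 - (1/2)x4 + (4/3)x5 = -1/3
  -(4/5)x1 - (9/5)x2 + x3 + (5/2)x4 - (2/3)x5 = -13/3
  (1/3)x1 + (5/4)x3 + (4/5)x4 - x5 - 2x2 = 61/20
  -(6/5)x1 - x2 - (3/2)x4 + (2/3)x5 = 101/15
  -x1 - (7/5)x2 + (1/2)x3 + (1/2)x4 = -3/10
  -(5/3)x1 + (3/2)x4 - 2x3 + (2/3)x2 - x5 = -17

no solution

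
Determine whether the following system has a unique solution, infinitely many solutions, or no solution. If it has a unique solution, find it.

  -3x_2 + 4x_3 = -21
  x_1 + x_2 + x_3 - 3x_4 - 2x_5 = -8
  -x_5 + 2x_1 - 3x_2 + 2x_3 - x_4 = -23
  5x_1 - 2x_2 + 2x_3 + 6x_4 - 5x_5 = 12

infinitely many solutions

Row-reduce:
Swap R1 and R2.
R3 ← R3 − 2·R1.
R4 ← R4 − 5·R1.
R2 ← R2 / (-3).
R1 ← R1 − 1·R2.
R3 ← R3 + 5·R2.
R4 ← R4 + 7·R2.
R3 ← R3 / (-20/3).
R1 ← R1 − 7/3·R3.
R2 ← R2 + 4/3·R3.
R4 ← R4 + 37/3·R3.
R4 ← R4 / (47/4).
R1 ← R1 + 5/4·R4.
R2 ← R2 + 1·R4.
R3 ← R3 + 3/4·R4.
Rank is 4 with 5 unknowns, leaving x_5 free.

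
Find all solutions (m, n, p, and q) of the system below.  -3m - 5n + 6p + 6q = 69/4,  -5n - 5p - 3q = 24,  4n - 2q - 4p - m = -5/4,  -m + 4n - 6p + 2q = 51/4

m = -11/4, n = -3, p = -3, q = 2

Row-reduce the augmented matrix:
R1 ← R1 / (-3).
R3 ← R3 + 1·R1.
R4 ← R4 + 1·R1.
R2 ← R2 / (-5).
R1 ← R1 − 5/3·R2.
R3 ← R3 − 17/3·R2.
R4 ← R4 − 17/3·R2.
R3 ← R3 / (-35/3).
R1 ← R1 + 11/3·R3.
R2 ← R2 − 1·R3.
R4 ← R4 + 41/3·R3.
R4 ← R4 / (922/175).
R1 ← R1 + 118/175·R4.
R2 ← R2 + 6/175·R4.
R3 ← R3 − 111/175·R4.
Reading off the reduced rows gives m = -11/4, n = -3, p = -3, q = 2.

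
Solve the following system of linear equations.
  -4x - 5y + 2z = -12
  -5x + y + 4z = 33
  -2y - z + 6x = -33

Row-reduce the augmented matrix:
R1 ← R1 / (-4).
R2 ← R2 + 5·R1.
R3 ← R3 − 6·R1.
R2 ← R2 / (29/4).
R1 ← R1 − 5/4·R2.
R3 ← R3 + 19/2·R2.
R3 ← R3 / (115/29).
R1 ← R1 + 22/29·R3.
R2 ← R2 − 6/29·R3.
Reading off the reduced rows gives x = -3, y = 6, z = 3.

x = -3, y = 6, z = 3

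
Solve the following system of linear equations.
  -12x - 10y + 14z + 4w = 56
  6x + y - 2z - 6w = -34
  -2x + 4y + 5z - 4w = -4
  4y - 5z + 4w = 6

infinitely many solutions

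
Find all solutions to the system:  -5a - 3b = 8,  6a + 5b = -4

Row-reduce the augmented matrix:
R1 ← R1 / (-5).
R2 ← R2 − 6·R1.
R2 ← R2 / (7/5).
R1 ← R1 − 3/5·R2.
Reading off the reduced rows gives a = -4, b = 4.

a = -4, b = 4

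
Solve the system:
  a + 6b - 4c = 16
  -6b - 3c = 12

Row-reduce:
R2 ← R2 / (-6).
R1 ← R1 − 6·R2.
Rank is 2 with 3 unknowns, leaving c free.

infinitely many solutions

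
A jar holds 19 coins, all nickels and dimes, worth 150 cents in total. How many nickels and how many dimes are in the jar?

Let n = nickels, d = dimes.
  n + d = 19
  5n + 10d = 150
Row-reduce the augmented matrix:
R2 ← R2 − 5·R1.
R2 ← R2 / (5).
R1 ← R1 − 1·R2.
Reading off the reduced rows gives n = 8, d = 11.

nickels: 8, dimes: 11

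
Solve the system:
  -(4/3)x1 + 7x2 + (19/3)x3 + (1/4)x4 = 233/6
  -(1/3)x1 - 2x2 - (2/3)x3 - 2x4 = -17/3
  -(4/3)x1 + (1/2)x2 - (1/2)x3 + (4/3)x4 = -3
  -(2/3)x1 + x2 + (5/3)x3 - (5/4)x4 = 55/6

infinitely many solutions

Row-reduce:
R1 ← R1 / (-4/3).
R2 ← R2 + 1/3·R1.
R3 ← R3 + 4/3·R1.
R4 ← R4 + 2/3·R1.
R2 ← R2 / (-15/4).
R1 ← R1 + 21/4·R2.
R3 ← R3 + 13/2·R2.
R4 ← R4 + 5/2·R2.
R3 ← R3 / (-44/15).
R1 ← R1 + 8/5·R3.
R2 ← R2 − 3/5·R3.
Rank is 3 with 4 unknowns, leaving x4 free.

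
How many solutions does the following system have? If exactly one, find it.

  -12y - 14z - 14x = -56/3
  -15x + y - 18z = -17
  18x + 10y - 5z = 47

Row-reduce the augmented matrix:
R1 ← R1 / (-14).
R2 ← R2 + 15·R1.
R3 ← R3 − 18·R1.
R2 ← R2 / (97/7).
R1 ← R1 − 6/7·R2.
R3 ← R3 + 38/7·R2.
R3 ← R3 / (-2345/97).
R1 ← R1 − 115/97·R3.
R2 ← R2 + 21/97·R3.
Reading off the reduced rows gives x = 7/3, y = 0, z = -1.

x = 7/3, y = 0, z = -1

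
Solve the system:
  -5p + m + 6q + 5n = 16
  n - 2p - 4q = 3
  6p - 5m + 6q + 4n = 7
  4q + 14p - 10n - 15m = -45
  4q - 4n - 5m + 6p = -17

Row-reduce the augmented matrix:
R3 ← R3 + 5·R1.
R4 ← R4 + 15·R1.
R5 ← R5 + 5·R1.
R1 ← R1 − 5·R2.
R3 ← R3 − 29·R2.
R4 ← R4 − 65·R2.
R5 ← R5 − 21·R2.
R3 ← R3 / (39).
R1 ← R1 − 5·R3.
R2 ← R2 + 2·R3.
R4 ← R4 − 69·R3.
R5 ← R5 − 23·R3.
R4 ← R4 / (1106/13).
R1 ← R1 − 254/39·R4.
R2 ← R2 − 148/39·R4.
R3 ← R3 − 152/39·R4.
R5 ← R5 − 1106/39·R4.
R5 reduces to 0 = 0, so the extra equation is consistent.
Reading off the reduced rows gives m = 1, n = 3, p = 0, q = 0.

m = 1, n = 3, p = 0, q = 0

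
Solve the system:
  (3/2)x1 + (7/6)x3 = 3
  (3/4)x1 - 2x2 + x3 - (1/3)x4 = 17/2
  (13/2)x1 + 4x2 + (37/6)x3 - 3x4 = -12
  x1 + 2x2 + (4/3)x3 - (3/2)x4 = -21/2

infinitely many solutions

Row-reduce:
R1 ← R1 / (3/2).
R2 ← R2 − 3/4·R1.
R3 ← R3 − 13/2·R1.
R4 ← R4 − 1·R1.
R2 ← R2 / (-2).
R3 ← R3 − 4·R2.
R4 ← R4 − 2·R2.
R3 ← R3 / (35/18).
R1 ← R1 − 7/9·R3.
R2 ← R2 + 5/24·R3.
R4 ← R4 − 35/36·R3.
Rank is 3 with 4 unknowns, leaving x4 free.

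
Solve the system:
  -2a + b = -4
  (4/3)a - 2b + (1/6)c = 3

Row-reduce:
R1 ← R1 / (-2).
R2 ← R2 − 4/3·R1.
R2 ← R2 / (-4/3).
R1 ← R1 + 1/2·R2.
Rank is 2 with 3 unknowns, leaving c free.

infinitely many solutions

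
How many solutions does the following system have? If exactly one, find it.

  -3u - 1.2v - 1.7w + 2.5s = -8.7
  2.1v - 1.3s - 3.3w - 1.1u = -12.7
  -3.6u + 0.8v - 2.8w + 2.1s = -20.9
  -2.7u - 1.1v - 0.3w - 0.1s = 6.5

u = 0, v = -6, w = 2, s = -5

Row-reduce the augmented matrix:
R1 ← R1 / (-3).
R2 ← R2 + 11/10·R1.
R3 ← R3 + 18/5·R1.
R4 ← R4 + 27/10·R1.
R2 ← R2 / (127/50).
R1 ← R1 − 2/5·R2.
R3 ← R3 − 56/25·R2.
R4 ← R4 + 1/50·R2.
R3 ← R3 / (3049/1905).
R1 ← R1 − 251/254·R3.
R2 ← R2 + 803/762·R3.
R4 ← R4 − 2303/1905·R3.
R4 ← R4 / (-96477/30490).
R1 ← R1 + 13849/12196·R4.
R2 ← R2 + 2173/12196·R4.
R3 ← R3 − 4019/6098·R4.
Reading off the reduced rows gives u = 0, v = -6, w = 2, s = -5.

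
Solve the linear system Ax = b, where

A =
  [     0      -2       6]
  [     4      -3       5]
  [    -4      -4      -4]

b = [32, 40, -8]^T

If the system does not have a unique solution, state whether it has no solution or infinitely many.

x_1 = 2, x_2 = -4, x_3 = 4

Row-reduce the augmented matrix:
Swap R1 and R2.
R1 ← R1 / (4).
R3 ← R3 + 4·R1.
R2 ← R2 / (-2).
R1 ← R1 + 3/4·R2.
R3 ← R3 + 7·R2.
R3 ← R3 / (-20).
R1 ← R1 + 1·R3.
R2 ← R2 + 3·R3.
Reading off the reduced rows gives x_1 = 2, x_2 = -4, x_3 = 4.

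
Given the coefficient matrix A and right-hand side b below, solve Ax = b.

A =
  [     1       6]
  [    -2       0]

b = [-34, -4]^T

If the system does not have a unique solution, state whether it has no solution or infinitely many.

Row-reduce the augmented matrix:
R2 ← R2 + 2·R1.
R2 ← R2 / (12).
R1 ← R1 − 6·R2.
Reading off the reduced rows gives x_1 = 2, x_2 = -6.

x_1 = 2, x_2 = -6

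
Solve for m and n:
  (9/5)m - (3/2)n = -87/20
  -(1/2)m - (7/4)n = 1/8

Row-reduce the augmented matrix:
R1 ← R1 / (9/5).
R2 ← R2 + 1/2·R1.
R2 ← R2 / (-13/6).
R1 ← R1 + 5/6·R2.
Reading off the reduced rows gives m = -2, n = 1/2.

m = -2, n = 1/2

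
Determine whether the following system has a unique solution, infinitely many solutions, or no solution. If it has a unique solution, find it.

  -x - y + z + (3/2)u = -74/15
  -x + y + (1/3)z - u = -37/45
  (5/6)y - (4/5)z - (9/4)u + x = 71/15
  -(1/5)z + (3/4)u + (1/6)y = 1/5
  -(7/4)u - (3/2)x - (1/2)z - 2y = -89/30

x = 5/3, y = 1, z = -5/3, u = -2/5

Row-reduce the augmented matrix:
R1 ← R1 / (-1).
R2 ← R2 + 1·R1.
R3 ← R3 − 1·R1.
R5 ← R5 + 3/2·R1.
R2 ← R2 / (2).
R1 ← R1 − 1·R2.
R3 ← R3 + 1/6·R2.
R4 ← R4 − 1/6·R2.
R5 ← R5 + 1/2·R2.
R3 ← R3 / (13/90).
R1 ← R1 + 2/3·R3.
R2 ← R2 + 1/3·R3.
R4 ← R4 + 13/90·R3.
R5 ← R5 + 13/6·R3.
Swap R4 and R5.
R4 ← R4 / (-19).
R1 ← R1 + 243/52·R4.
R2 ← R2 + 45/13·R4.
R3 ← R3 + 345/52·R4.
R5 reduces to 0 = 0, so the extra equation is consistent.
Reading off the reduced rows gives x = 5/3, y = 1, z = -5/3, u = -2/5.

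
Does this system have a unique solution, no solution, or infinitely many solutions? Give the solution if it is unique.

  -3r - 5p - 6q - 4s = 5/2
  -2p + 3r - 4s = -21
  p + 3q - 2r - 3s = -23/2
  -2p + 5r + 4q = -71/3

p = 3/2, q = -8/3, r = -2, s = 3

Row-reduce the augmented matrix:
R1 ← R1 / (-5).
R2 ← R2 + 2·R1.
R3 ← R3 − 1·R1.
R4 ← R4 + 2·R1.
R2 ← R2 / (12/5).
R1 ← R1 − 6/5·R2.
R3 ← R3 − 9/5·R2.
R4 ← R4 − 32/5·R2.
R3 ← R3 / (-23/4).
R1 ← R1 + 3/2·R3.
R2 ← R2 − 7/4·R3.
R4 ← R4 + 5·R3.
R4 ← R4 / (224/23).
R1 ← R1 − 58/23·R4.
R2 ← R2 + 37/23·R4.
R3 ← R3 − 8/23·R4.
Reading off the reduced rows gives p = 3/2, q = -8/3, r = -2, s = 3.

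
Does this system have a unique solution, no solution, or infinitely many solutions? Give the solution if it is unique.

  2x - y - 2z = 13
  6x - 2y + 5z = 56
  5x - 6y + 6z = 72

Row-reduce the augmented matrix:
R1 ← R1 / (2).
R2 ← R2 − 6·R1.
R3 ← R3 − 5·R1.
R1 ← R1 + 1/2·R2.
R3 ← R3 + 7/2·R2.
R3 ← R3 / (99/2).
R1 ← R1 − 9/2·R3.
R2 ← R2 − 11·R3.
Reading off the reduced rows gives x = 6, y = -5, z = 2.

x = 6, y = -5, z = 2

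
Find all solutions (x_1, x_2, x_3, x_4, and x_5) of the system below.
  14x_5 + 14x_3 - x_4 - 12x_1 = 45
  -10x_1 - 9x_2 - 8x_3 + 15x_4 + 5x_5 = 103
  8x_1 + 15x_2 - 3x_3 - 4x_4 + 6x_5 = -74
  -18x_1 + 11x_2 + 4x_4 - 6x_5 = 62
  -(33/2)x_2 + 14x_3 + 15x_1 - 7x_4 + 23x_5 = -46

Row-reduce:
R1 ← R1 / (-12).
R2 ← R2 + 10·R1.
R3 ← R3 − 8·R1.
R4 ← R4 + 18·R1.
R5 ← R5 − 15·R1.
R2 ← R2 / (-9).
R3 ← R3 − 15·R2.
R4 ← R4 − 11·R2.
R5 ← R5 + 33/2·R2.
R3 ← R3 / (-238/9).
R1 ← R1 + 7/6·R3.
R2 ← R2 − 59/27·R3.
R4 ← R4 + 1216/27·R3.
R5 ← R5 − 608/9·R3.
R4 ← R4 / (-85/7).
R1 ← R1 + 7/8·R4.
R2 ← R2 − 1/28·R4.
R3 ← R3 + 23/28·R4.
R5 ← R5 − 255/14·R4.
Row 5 reduces to 0 = 2, a contradiction. The system is inconsistent.

no solution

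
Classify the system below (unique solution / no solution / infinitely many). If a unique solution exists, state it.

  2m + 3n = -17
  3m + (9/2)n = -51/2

Row-reduce:
R1 ← R1 / (2).
R2 ← R2 − 3·R1.
Rank is 1 with 2 unknowns, leaving n free.

infinitely many solutions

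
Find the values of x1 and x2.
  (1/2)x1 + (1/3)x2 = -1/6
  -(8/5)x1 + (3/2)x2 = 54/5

Row-reduce the augmented matrix:
R1 ← R1 / (1/2).
R2 ← R2 + 8/5·R1.
R2 ← R2 / (77/30).
R1 ← R1 − 2/3·R2.
Reading off the reduced rows gives x1 = -3, x2 = 4.

x1 = -3, x2 = 4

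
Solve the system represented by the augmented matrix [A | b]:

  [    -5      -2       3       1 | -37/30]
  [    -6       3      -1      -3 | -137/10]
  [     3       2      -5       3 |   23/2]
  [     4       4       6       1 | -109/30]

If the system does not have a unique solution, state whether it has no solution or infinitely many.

x_1 = 2/3, x_2 = -1, x_3 = -4/5, x_4 = 5/2

Row-reduce the augmented matrix:
R1 ← R1 / (-5).
R2 ← R2 + 6·R1.
R3 ← R3 − 3·R1.
R4 ← R4 − 4·R1.
R2 ← R2 / (27/5).
R1 ← R1 − 2/5·R2.
R3 ← R3 − 4/5·R2.
R4 ← R4 − 12/5·R2.
R3 ← R3 / (-68/27).
R1 ← R1 + 7/27·R3.
R2 ← R2 + 23/27·R3.
R4 ← R4 − 94/9·R3.
R4 ← R4 / (360/17).
R1 ← R1 + 11/34·R4.
R2 ← R2 + 75/34·R4.
R3 ← R3 + 57/34·R4.
Reading off the reduced rows gives x_1 = 2/3, x_2 = -1, x_3 = -4/5, x_4 = 5/2.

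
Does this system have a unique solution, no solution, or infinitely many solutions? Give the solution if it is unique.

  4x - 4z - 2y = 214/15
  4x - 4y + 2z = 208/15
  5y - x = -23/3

Row-reduce the augmented matrix:
R1 ← R1 / (4).
R2 ← R2 − 4·R1.
R3 ← R3 + 1·R1.
R2 ← R2 / (-2).
R1 ← R1 + 1/2·R2.
R3 ← R3 − 9/2·R2.
R3 ← R3 / (25/2).
R1 ← R1 + 5/2·R3.
R2 ← R2 + 3·R3.
Reading off the reduced rows gives x = 8/3, y = -1, z = -2/5.

x = 8/3, y = -1, z = -2/5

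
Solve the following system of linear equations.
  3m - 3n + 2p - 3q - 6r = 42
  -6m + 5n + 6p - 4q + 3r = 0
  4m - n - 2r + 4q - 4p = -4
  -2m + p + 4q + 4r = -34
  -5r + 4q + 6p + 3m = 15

Row-reduce the augmented matrix:
R1 ← R1 / (3).
R2 ← R2 + 6·R1.
R3 ← R3 − 4·R1.
R4 ← R4 + 2·R1.
R5 ← R5 − 3·R1.
R2 ← R2 / (-1).
R1 ← R1 + 1·R2.
R3 ← R3 − 3·R2.
R4 ← R4 + 2·R2.
R5 ← R5 − 3·R2.
R3 ← R3 / (70/3).
R1 ← R1 + 28/3·R3.
R2 ← R2 + 10·R3.
R4 ← R4 + 53/3·R3.
R5 ← R5 − 34·R3.
R4 ← R4 / (187/35).
R1 ← R1 − 1/5·R4.
R2 ← R2 − 4/7·R4.
R3 ← R3 + 33/35·R4.
R5 ← R5 − 317/35·R4.
R5 ← R5 / (389/374).
R1 ← R1 + 553/374·R5.
R2 ← R2 + 42/187·R5.
R3 ← R3 + 9/17·R5.
R4 ← R4 − 147/374·R5.
Reading off the reduced rows gives m = -1, n = 0, p = 0, q = -3, r = -6.

m = -1, n = 0, p = 0, q = -3, r = -6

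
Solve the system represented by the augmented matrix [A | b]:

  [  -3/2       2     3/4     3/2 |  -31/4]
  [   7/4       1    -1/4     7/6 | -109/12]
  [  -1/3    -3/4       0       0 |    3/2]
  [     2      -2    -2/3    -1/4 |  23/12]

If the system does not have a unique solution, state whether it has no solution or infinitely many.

x_1 = 0, x_2 = -2, x_3 = 5, x_4 = -5

Row-reduce the augmented matrix:
R1 ← R1 / (-3/2).
R2 ← R2 − 7/4·R1.
R3 ← R3 + 1/3·R1.
R4 ← R4 − 2·R1.
R2 ← R2 / (10/3).
R1 ← R1 + 4/3·R2.
R3 ← R3 + 43/36·R2.
R4 ← R4 − 2/3·R2.
R3 ← R3 / (11/192).
R1 ← R1 + 1/4·R3.
R2 ← R2 − 3/16·R3.
R4 ← R4 − 5/24·R3.
R4 ← R4 / (-563/396).
R1 ← R1 − 36/11·R4.
R2 ← R2 + 16/11·R4.
R3 ← R3 − 410/33·R4.
Reading off the reduced rows gives x_1 = 0, x_2 = -2, x_3 = 5, x_4 = -5.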